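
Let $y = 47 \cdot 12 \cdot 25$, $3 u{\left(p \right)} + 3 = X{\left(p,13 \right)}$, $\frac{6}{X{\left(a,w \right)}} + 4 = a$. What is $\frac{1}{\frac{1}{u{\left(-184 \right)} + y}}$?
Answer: $\frac{1325305}{94} \approx 14099.0$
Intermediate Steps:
$X{\left(a,w \right)} = \frac{6}{-4 + a}$
$u{\left(p \right)} = -1 + \frac{2}{-4 + p}$ ($u{\left(p \right)} = -1 + \frac{6 \frac{1}{-4 + p}}{3} = -1 + \frac{2}{-4 + p}$)
$y = 14100$ ($y = 564 \cdot 25 = 14100$)
$\frac{1}{\frac{1}{u{\left(-184 \right)} + y}} = \frac{1}{\frac{1}{\frac{6 - -184}{-4 - 184} + 14100}} = \frac{1}{\frac{1}{\frac{6 + 184}{-188} + 14100}} = \frac{1}{\frac{1}{\left(- \frac{1}{188}\right) 190 + 14100}} = \frac{1}{\frac{1}{- \frac{95}{94} + 14100}} = \frac{1}{\frac{1}{\frac{1325305}{94}}} = \frac{1}{\frac{94}{1325305}} = \frac{1325305}{94}$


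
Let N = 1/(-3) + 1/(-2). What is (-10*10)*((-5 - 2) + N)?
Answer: 2350/3 ≈ 783.33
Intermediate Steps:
N = -⅚ (N = 1*(-⅓) + 1*(-½) = -⅓ - ½ = -⅚ ≈ -0.83333)
(-10*10)*((-5 - 2) + N) = (-10*10)*((-5 - 2) - ⅚) = -100*(-7 - ⅚) = -100*(-47/6) = 2350/3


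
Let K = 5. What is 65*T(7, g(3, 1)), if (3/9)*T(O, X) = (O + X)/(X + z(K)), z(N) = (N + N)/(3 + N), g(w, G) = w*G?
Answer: 7800/17 ≈ 458.82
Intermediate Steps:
g(w, G) = G*w
z(N) = 2*N/(3 + N) (z(N) = (2*N)/(3 + N) = 2*N/(3 + N))
T(O, X) = 3*(O + X)/(5/4 + X) (T(O, X) = 3*((O + X)/(X + 2*5/(3 + 5))) = 3*((O + X)/(X + 2*5/8)) = 3*((O + X)/(X + 2*5*(⅛))) = 3*((O + X)/(X + 5/4)) = 3*((O + X)/(5/4 + X)) = 3*(O + X)/(5/4 + X))
65*T(7, g(3, 1)) = 65*(12*(7 + 1*3)/(5 + 4*(1*3))) = 65*(12*(7 + 3)/(5 + 4*3)) = 65*(12*10/(5 + 12)) = 65*(12*10/17) = 65*(12*(1/17)*10) = 65*(120/17) = 7800/17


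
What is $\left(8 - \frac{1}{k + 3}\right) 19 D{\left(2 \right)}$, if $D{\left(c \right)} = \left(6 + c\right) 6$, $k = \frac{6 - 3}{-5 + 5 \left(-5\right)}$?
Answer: $\frac{202464}{29} \approx 6981.5$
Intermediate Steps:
$k = - \frac{1}{10}$ ($k = \frac{3}{-5 - 25} = \frac{3}{-30} = 3 \left(- \frac{1}{30}\right) = - \frac{1}{10} \approx -0.1$)
$D{\left(c \right)} = 36 + 6 c$
$\left(8 - \frac{1}{k + 3}\right) 19 D{\left(2 \right)} = \left(8 - \frac{1}{- \frac{1}{10} + 3}\right) 19 \left(36 + 6 \cdot 2\right) = \left(8 - \frac{1}{\frac{29}{10}}\right) 19 \left(36 + 12\right) = \left(8 - \frac{10}{29}\right) 19 \cdot 48 = \frac{222}{29} \cdot 19 \cdot 48 = \frac{4218}{29} \cdot 48 = \frac{202464}{29}$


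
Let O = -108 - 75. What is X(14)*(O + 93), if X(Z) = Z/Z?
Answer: -90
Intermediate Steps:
O = -183
X(Z) = 1
X(14)*(O + 93) = 1*(-183 + 93) = 1*(-90) = -90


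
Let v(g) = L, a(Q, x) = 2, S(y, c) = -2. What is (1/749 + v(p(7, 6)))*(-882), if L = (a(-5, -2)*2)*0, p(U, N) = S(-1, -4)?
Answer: -126/107 ≈ -1.1776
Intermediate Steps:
p(U, N) = -2
L = 0 (L = (2*2)*0 = 4*0 = 0)
v(g) = 0
(1/749 + v(p(7, 6)))*(-882) = (1/749 + 0)*(-882) = (1/749)*(-882) = -126/107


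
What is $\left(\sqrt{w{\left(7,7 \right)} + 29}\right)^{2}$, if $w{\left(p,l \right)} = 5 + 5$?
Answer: $39$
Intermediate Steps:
$w{\left(p,l \right)} = 10$
$\left(\sqrt{w{\left(7,7 \right)} + 29}\right)^{2} = \left(\sqrt{10 + 29}\right)^{2} = \left(\sqrt{39}\right)^{2} = 39$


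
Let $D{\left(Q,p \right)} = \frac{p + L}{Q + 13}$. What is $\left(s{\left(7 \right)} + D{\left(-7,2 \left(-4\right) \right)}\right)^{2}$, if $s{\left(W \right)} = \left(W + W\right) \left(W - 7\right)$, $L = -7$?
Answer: $\frac{25}{4} \approx 6.25$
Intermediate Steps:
$s{\left(W \right)} = 2 W \left(-7 + W\right)$
$D{\left(Q,p \right)} = \frac{-7 + p}{13 + Q}$ ($D{\left(Q,p \right)} = \frac{p - 7}{Q + 13} = \frac{-7 + p}{13 + Q}$)
$\left(s{\left(7 \right)} + D{\left(-7,2 \left(-4\right) \right)}\right)^{2} = \left(2 \cdot 7 \left(-7 + 7\right) + \frac{-7 + 2 \left(-4\right)}{13 - 7}\right)^{2} = \left(2 \cdot 7 \cdot 0 + \frac{-7 - 8}{6}\right)^{2} = \left(0 + \frac{1}{6} \left(-15\right)\right)^{2} = \left(0 - \frac{5}{2}\right)^{2} = \left(- \frac{5}{2}\right)^{2} = \frac{25}{4}$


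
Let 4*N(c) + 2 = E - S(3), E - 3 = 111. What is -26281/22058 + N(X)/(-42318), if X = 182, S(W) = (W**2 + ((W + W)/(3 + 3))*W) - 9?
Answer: -54280997/45534168 ≈ -1.1921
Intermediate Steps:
E = 114 (E = 3 + 111 = 114)
S(W) = -9 + 4*W**2/3 (S(W) = (W**2 + ((2*W)/6)*W) - 9 = (W**2 + ((2*W)*(1/6))*W) - 9 = (W**2 + (W/3)*W) - 9 = (W**2 + W**2/3) - 9 = 4*W**2/3 - 9 = -9 + 4*W**2/3)
N(c) = 109/4 (N(c) = -1/2 + (114 - (-9 + (4/3)*3**2))/4 = -1/2 + (114 - (-9 + (4/3)*9))/4 = -1/2 + (114 - (-9 + 12))/4 = -1/2 + (114 - 1*3)/4 = -1/2 + (114 - 3)/4 = -1/2 + (1/4)*111 = -1/2 + 111/4 = 109/4)
-26281/22058 + N(X)/(-42318) = -26281/22058 + (109/4)/(-42318) = -26281*1/22058 + (109/4)*(-1/42318) = -641/538 - 109/169272 = -54280997/45534168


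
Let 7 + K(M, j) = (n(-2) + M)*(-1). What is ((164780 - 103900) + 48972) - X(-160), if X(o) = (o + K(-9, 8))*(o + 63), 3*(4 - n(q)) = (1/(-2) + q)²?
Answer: 1132081/12 ≈ 94340.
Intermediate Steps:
n(q) = 4 - (-½ + q)²/3 (n(q) = 4 - (1/(-2) + q)²/3 = 4 - (-½ + q)²/3)
K(M, j) = -107/12 - M (K(M, j) = -7 + ((4 - (-1 + 2*(-2))²/12) + M)*(-1) = -7 + ((4 - (-1 - 4)²/12) + M)*(-1) = -7 + ((4 - 1/12*(-5)²) + M)*(-1) = -7 + ((4 - 1/12*25) + M)*(-1) = -7 + ((4 - 25/12) + M)*(-1) = -7 + (23/12 + M)*(-1) = -7 + (-23/12 - M) = -107/12 - M)
X(o) = (63 + o)*(1/12 + o) (X(o) = (o + (-107/12 - 1*(-9)))*(o + 63) = (o + (-107/12 + 9))*(63 + o) = (o + 1/12)*(63 + o) = (1/12 + o)*(63 + o) = (63 + o)*(1/12 + o))
((164780 - 103900) + 48972) - X(-160) = ((164780 - 103900) + 48972) - (21/4 + (-160)² + (757/12)*(-160)) = (60880 + 48972) - (21/4 + 25600 - 30280/3) = 109852 - 1*186143/12 = 109852 - 186143/12 = 1132081/12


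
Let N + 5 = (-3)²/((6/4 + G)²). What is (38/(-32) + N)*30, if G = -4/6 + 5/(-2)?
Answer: -3537/40 ≈ -88.425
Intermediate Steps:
G = -19/6 (G = -4*⅙ + 5*(-½) = -⅔ - 5/2 = -19/6 ≈ -3.1667)
N = -44/25 (N = -5 + (-3)²/((6/4 - 19/6)²) = -5 + 9/((6*(¼) - 19/6)²) = -5 + 9/((3/2 - 19/6)²) = -5 + 9/((-5/3)²) = -5 + 9/(25/9) = -5 + 9*(9/25) = -5 + 81/25 = -44/25 ≈ -1.7600)
(38/(-32) + N)*30 = (38/(-32) - 44/25)*30 = (38*(-1/32) - 44/25)*30 = (-19/16 - 44/25)*30 = -1179/400*30 = -3537/40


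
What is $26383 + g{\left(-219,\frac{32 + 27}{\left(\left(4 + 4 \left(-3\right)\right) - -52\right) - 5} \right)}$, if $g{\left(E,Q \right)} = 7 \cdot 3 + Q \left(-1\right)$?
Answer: $\frac{1029697}{39} \approx 26403.0$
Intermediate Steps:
$g{\left(E,Q \right)} = 21 - Q$
$26383 + g{\left(-219,\frac{32 + 27}{\left(\left(4 + 4 \left(-3\right)\right) - -52\right) - 5} \right)} = 26383 + \left(21 - \frac{32 + 27}{\left(\left(4 + 4 \left(-3\right)\right) - -52\right) - 5}\right) = 26383 + \left(21 - \frac{59}{\left(\left(4 - 12\right) + 52\right) - 5}\right) = 26383 + \left(21 - \frac{59}{\left(-8 + 52\right) - 5}\right) = 26383 + \left(21 - \frac{59}{44 - 5}\right) = 26383 + \left(21 - \frac{59}{39}\right) = 26383 + \frac{760}{39} = \frac{1029697}{39}$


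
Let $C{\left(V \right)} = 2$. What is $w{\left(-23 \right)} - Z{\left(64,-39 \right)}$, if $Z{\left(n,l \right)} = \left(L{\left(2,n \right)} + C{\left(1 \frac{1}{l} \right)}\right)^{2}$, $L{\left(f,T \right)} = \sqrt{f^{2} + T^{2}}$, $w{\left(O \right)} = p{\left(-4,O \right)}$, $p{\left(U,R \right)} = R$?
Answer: $-4127 - 40 \sqrt{41} \approx -4383.1$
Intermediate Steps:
$w{\left(O \right)} = O$
$L{\left(f,T \right)} = \sqrt{T^{2} + f^{2}}$
$Z{\left(n,l \right)} = \left(2 + \sqrt{4 + n^{2}}\right)^{2}$ ($Z{\left(n,l \right)} = \left(\sqrt{n^{2} + 2^{2}} + 2\right)^{2} = \left(\sqrt{n^{2} + 4} + 2\right)^{2} = \left(\sqrt{4 + n^{2}} + 2\right)^{2} = \left(2 + \sqrt{4 + n^{2}}\right)^{2}$)
$w{\left(-23 \right)} - Z{\left(64,-39 \right)} = -23 - \left(2 + \sqrt{4 + 64^{2}}\right)^{2} = -23 - \left(2 + \sqrt{4 + 4096}\right)^{2} = -23 - \left(2 + \sqrt{4100}\right)^{2} = -23 - \left(2 + 10 \sqrt{41}\right)^{2}$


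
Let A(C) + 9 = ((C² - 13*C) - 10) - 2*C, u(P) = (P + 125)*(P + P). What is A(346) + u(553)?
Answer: 864375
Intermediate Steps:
u(P) = 2*P*(125 + P) (u(P) = (125 + P)*(2*P) = 2*P*(125 + P))
A(C) = -19 + C² - 15*C (A(C) = -9 + (((C² - 13*C) - 10) - 2*C) = -9 + ((-10 + C² - 13*C) - 2*C) = -9 + (-10 + C² - 15*C) = -19 + C² - 15*C)
A(346) + u(553) = (-19 + 346² - 15*346) + 2*553*(125 + 553) = (-19 + 119716 - 5190) + 2*553*678 = 114507 + 749868 = 864375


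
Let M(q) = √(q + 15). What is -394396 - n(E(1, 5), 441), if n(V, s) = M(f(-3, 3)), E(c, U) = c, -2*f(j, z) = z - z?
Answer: -394396 - √15 ≈ -3.9440e+5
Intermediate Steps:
f(j, z) = 0 (f(j, z) = -(z - z)/2 = -½*0 = 0)
M(q) = √(15 + q)
n(V, s) = √15 (n(V, s) = √(15 + 0) = √15)
-394396 - n(E(1, 5), 441) = -394396 - √15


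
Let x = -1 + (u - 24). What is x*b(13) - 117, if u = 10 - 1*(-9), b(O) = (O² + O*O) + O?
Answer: -2223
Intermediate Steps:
b(O) = O + 2*O² (b(O) = (O² + O²) + O = 2*O² + O = O + 2*O²)
u = 19 (u = 10 + 9 = 19)
x = -6 (x = -1 + (19 - 24) = -1 - 5 = -6)
x*b(13) - 117 = -78*(1 + 2*13) - 117 = -78*(1 + 26) - 117 = -78*27 - 117 = -6*351 - 117 = -2106 - 117 = -2223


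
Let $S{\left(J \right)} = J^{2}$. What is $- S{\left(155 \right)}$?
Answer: $-24025$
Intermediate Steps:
$- S{\left(155 \right)} = - 155^{2} = \left(-1\right) 24025 = -24025$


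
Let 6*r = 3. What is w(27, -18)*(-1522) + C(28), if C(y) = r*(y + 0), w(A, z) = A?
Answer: -41080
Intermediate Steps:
r = ½ (r = (⅙)*3 = ½ ≈ 0.50000)
C(y) = y/2 (C(y) = (y + 0)/2 = y/2)
w(27, -18)*(-1522) + C(28) = 27*(-1522) + (½)*28 = -41094 + 14 = -41080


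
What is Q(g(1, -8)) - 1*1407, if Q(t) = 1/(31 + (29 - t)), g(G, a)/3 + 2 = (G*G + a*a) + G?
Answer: -185725/132 ≈ -1407.0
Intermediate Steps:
g(G, a) = -6 + 3*G + 3*G² + 3*a² (g(G, a) = -6 + 3*((G*G + a*a) + G) = -6 + 3*((G² + a²) + G) = -6 + 3*(G + G² + a²) = -6 + (3*G + 3*G² + 3*a²) = -6 + 3*G + 3*G² + 3*a²)
Q(t) = 1/(60 - t)
Q(g(1, -8)) - 1*1407 = -1/(-60 + (-6 + 3*1 + 3*1² + 3*(-8)²)) - 1*1407 = -1/(-60 + (-6 + 3 + 3*1 + 3*64)) - 1407 = -1/(-60 + (-6 + 3 + 3 + 192)) - 1407 = -1/(-60 + 192) - 1407 = -1/132 - 1407 = -185725/132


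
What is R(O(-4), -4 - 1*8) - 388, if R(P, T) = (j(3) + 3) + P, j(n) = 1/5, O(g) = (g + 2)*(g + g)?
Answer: -1844/5 ≈ -368.80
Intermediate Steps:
O(g) = 2*g*(2 + g) (O(g) = (2 + g)*(2*g) = 2*g*(2 + g))
j(n) = ⅕
R(P, T) = 16/5 + P (R(P, T) = (⅕ + 3) + P = 16/5 + P)
R(O(-4), -4 - 1*8) - 388 = (16/5 + 2*(-4)*(2 - 4)) - 388 = (16/5 + 2*(-4)*(-2)) - 388 = (16/5 + 16) - 388 = 96/5 - 388 = -1844/5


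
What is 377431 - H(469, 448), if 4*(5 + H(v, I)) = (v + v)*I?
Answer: 272380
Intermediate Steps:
H(v, I) = -5 + I*v/2 (H(v, I) = -5 + ((v + v)*I)/4 = -5 + ((2*v)*I)/4 = -5 + (2*I*v)/4 = -5 + I*v/2)
377431 - H(469, 448) = 377431 - (-5 + (½)*448*469) = 377431 - (-5 + 105056) = 377431 - 1*105051 = 377431 - 105051 = 272380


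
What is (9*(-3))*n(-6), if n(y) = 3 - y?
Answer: -243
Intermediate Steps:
(9*(-3))*n(-6) = (9*(-3))*(3 - 1*(-6)) = -27*(3 + 6) = -27*9 = -243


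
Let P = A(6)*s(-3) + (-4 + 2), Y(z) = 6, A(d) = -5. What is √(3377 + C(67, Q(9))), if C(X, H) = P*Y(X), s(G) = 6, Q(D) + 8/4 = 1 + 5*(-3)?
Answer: 7*√65 ≈ 56.436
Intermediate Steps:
Q(D) = -16 (Q(D) = -2 + (1 + 5*(-3)) = -2 + (1 - 15) = -2 - 14 = -16)
P = -32 (P = -5*6 + (-4 + 2) = -30 - 2 = -32)
C(X, H) = -192 (C(X, H) = -32*6 = -192)
√(3377 + C(67, Q(9))) = √(3377 - 192) = √3185 = 7*√65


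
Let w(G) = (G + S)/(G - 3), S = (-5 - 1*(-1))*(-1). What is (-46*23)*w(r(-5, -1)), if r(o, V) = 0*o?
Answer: 4232/3 ≈ 1410.7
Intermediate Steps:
r(o, V) = 0
S = 4 (S = (-5 + 1)*(-1) = -4*(-1) = 4)
w(G) = (4 + G)/(-3 + G) (w(G) = (G + 4)/(G - 3) = (4 + G)/(-3 + G))
(-46*23)*w(r(-5, -1)) = (-46*23)*((4 + 0)/(-3 + 0)) = -1058*4/(-3) = -(-1058)*4/3 = -1058*(-4/3) = 4232/3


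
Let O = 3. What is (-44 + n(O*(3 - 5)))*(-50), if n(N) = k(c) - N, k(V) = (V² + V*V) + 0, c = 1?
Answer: 1800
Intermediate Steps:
k(V) = 2*V² (k(V) = (V² + V²) + 0 = 2*V² + 0 = 2*V²)
n(N) = 2 - N (n(N) = 2*1² - N = 2*1 - N = 2 - N)
(-44 + n(O*(3 - 5)))*(-50) = (-44 + (2 - 3*(3 - 5)))*(-50) = (-44 + (2 - 3*(-2)))*(-50) = (-44 + (2 - 1*(-6)))*(-50) = (-44 + (2 + 6))*(-50) = (-44 + 8)*(-50) = -36*(-50) = 1800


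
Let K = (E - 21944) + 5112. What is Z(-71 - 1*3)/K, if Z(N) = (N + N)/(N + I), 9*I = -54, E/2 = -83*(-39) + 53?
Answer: -37/205040 ≈ -0.00018045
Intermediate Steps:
E = 6580 (E = 2*(-83*(-39) + 53) = 2*(3237 + 53) = 2*3290 = 6580)
I = -6 (I = (⅑)*(-54) = -6)
Z(N) = 2*N/(-6 + N) (Z(N) = (N + N)/(N - 6) = (2*N)/(-6 + N) = 2*N/(-6 + N))
K = -10252 (K = (6580 - 21944) + 5112 = -15364 + 5112 = -10252)
Z(-71 - 1*3)/K = (2*(-71 - 1*3)/(-6 + (-71 - 1*3)))/(-10252) = (2*(-71 - 3)/(-6 + (-71 - 3)))*(-1/10252) = (2*(-74)/(-6 - 74))*(-1/10252) = (2*(-74)/(-80))*(-1/10252) = (2*(-74)*(-1/80))*(-1/10252) = (37/20)*(-1/10252) = -37/205040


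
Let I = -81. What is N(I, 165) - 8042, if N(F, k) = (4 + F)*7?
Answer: -8581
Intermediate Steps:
N(F, k) = 28 + 7*F
N(I, 165) - 8042 = (28 + 7*(-81)) - 8042 = (28 - 567) - 8042 = -539 - 8042 = -8581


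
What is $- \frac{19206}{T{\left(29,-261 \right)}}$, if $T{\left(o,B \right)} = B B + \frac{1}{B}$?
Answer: $- \frac{2506383}{8889790} \approx -0.28194$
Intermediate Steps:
$T{\left(o,B \right)} = \frac{1}{B} + B^{2}$ ($T{\left(o,B \right)} = B^{2} + \frac{1}{B} = \frac{1}{B} + B^{2}$)
$- \frac{19206}{T{\left(29,-261 \right)}} = - \frac{19206}{\frac{1}{-261} \left(1 + \left(-261\right)^{3}\right)} = - \frac{19206}{\left(- \frac{1}{261}\right) \left(1 - 17779581\right)} = - \frac{19206}{\left(- \frac{1}{261}\right) \left(-17779580\right)} = - \frac{19206}{\frac{17779580}{261}} = \left(-19206\right) \frac{261}{17779580} = - \frac{2506383}{8889790}$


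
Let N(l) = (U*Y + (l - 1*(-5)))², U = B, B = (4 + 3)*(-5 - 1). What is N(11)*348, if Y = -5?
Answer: 17774448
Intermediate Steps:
B = -42 (B = 7*(-6) = -42)
U = -42
N(l) = (215 + l)² (N(l) = (-42*(-5) + (l - 1*(-5)))² = (210 + (l + 5))² = (210 + (5 + l))² = (215 + l)²)
N(11)*348 = (215 + 11)²*348 = 226²*348 = 51076*348 = 17774448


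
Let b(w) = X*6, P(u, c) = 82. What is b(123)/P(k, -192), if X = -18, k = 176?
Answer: -54/41 ≈ -1.3171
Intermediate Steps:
b(w) = -108 (b(w) = -18*6 = -108)
b(123)/P(k, -192) = -108/82 = -108*1/82 = -54/41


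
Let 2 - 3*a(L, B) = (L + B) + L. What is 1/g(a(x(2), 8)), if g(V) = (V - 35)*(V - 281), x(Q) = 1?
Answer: 9/96163 ≈ 9.3591e-5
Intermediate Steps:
a(L, B) = ⅔ - 2*L/3 - B/3 (a(L, B) = ⅔ - ((L + B) + L)/3 = ⅔ - ((B + L) + L)/3 = ⅔ - (B + 2*L)/3 = ⅔ + (-2*L/3 - B/3) = ⅔ - 2*L/3 - B/3)
g(V) = (-281 + V)*(-35 + V) (g(V) = (-35 + V)*(-281 + V) = (-281 + V)*(-35 + V))
1/g(a(x(2), 8)) = 1/(9835 + (⅔ - ⅔*1 - ⅓*8)² - 316*(⅔ - ⅔*1 - ⅓*8)) = 1/(9835 + (⅔ - ⅔ - 8/3)² - 316*(⅔ - ⅔ - 8/3)) = 1/(9835 + (-8/3)² - 316*(-8/3)) = 1/(9835 + 64/9 + 2528/3) = 1/(96163/9) = 9/96163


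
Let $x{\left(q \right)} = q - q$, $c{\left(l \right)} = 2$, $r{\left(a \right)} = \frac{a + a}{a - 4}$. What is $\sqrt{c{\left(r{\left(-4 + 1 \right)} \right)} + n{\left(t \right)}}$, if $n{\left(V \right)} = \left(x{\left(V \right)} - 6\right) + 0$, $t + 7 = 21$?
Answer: $2 i \approx 2.0 i$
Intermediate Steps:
$r{\left(a \right)} = \frac{2 a}{-4 + a}$
$t = 14$ ($t = -7 + 21 = 14$)
$x{\left(q \right)} = 0$
$n{\left(V \right)} = -6$ ($n{\left(V \right)} = \left(0 - 6\right) + 0 = -6 + 0 = -6$)
$\sqrt{c{\left(r{\left(-4 + 1 \right)} \right)} + n{\left(t \right)}} = \sqrt{2 - 6} = \sqrt{-4} = 2 i$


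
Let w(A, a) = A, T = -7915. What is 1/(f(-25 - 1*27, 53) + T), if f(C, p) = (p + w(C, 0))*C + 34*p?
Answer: -1/6165 ≈ -0.00016221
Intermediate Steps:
f(C, p) = 34*p + C*(C + p) (f(C, p) = (p + C)*C + 34*p = (C + p)*C + 34*p = C*(C + p) + 34*p = 34*p + C*(C + p))
1/(f(-25 - 1*27, 53) + T) = 1/(((-25 - 1*27)**2 + 34*53 + (-25 - 1*27)*53) - 7915) = 1/(((-25 - 27)**2 + 1802 + (-25 - 27)*53) - 7915) = 1/(((-52)**2 + 1802 - 52*53) - 7915) = 1/((2704 + 1802 - 2756) - 7915) = 1/(1750 - 7915) = 1/(-6165) = -1/6165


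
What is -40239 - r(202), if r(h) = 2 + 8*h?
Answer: -41857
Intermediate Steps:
-40239 - r(202) = -40239 - (2 + 8*202) = -40239 - (2 + 1616) = -40239 - 1*1618 = -40239 - 1618 = -41857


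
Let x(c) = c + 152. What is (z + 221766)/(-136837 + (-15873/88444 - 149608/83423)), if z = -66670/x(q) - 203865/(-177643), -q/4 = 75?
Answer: -10776618168617313360662/6636113540251795087125 ≈ -1.6239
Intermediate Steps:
q = -300 (q = -4*75 = -300)
x(c) = 152 + c
z = 5936815415/13145582 (z = -66670/(152 - 300) - 203865/(-177643) = -66670/(-148) - 203865*(-1/177643) = -66670*(-1/148) + 203865/177643 = 33335/74 + 203865/177643 = 5936815415/13145582 ≈ 451.62)
(z + 221766)/(-136837 + (-15873/88444 - 149608/83423)) = (5936815415/13145582 + 221766)/(-136837 + (-15873/88444 - 149608/83423)) = 2921179953227/(13145582*(-136837 + (-15873*1/88444 - 149608*1/83423))) = 2921179953227/(13145582*(-136837 + (-15873/88444 - 149608/83423))) = 2921179953227/(13145582*(-136837 - 14556103231/7378263812)) = 2921179953227/(13145582*(-1009634041345875/7378263812)) = (2921179953227/13145582)*(-7378263812/1009634041345875) = -10776618168617313360662/6636113540251795087125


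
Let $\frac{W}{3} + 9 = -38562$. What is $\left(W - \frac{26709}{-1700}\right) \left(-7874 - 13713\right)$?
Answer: $\frac{4245847535517}{1700} \approx 2.4976 \cdot 10^{9}$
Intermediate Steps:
$W = -115713$ ($W = -27 + 3 \left(-38562\right) = -27 - 115686 = -115713$)
$\left(W - \frac{26709}{-1700}\right) \left(-7874 - 13713\right) = \left(-115713 - \frac{26709}{-1700}\right) \left(-7874 - 13713\right) = \left(-115713 - - \frac{26709}{1700}\right) \left(-21587\right) = \left(-115713 + \frac{26709}{1700}\right) \left(-21587\right) = \left(- \frac{196685391}{1700}\right) \left(-21587\right) = \frac{4245847535517}{1700}$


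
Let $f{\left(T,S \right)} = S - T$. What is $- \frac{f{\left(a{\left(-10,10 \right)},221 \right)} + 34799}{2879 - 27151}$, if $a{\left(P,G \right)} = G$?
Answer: $\frac{17505}{12136} \approx 1.4424$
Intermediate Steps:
$- \frac{f{\left(a{\left(-10,10 \right)},221 \right)} + 34799}{2879 - 27151} = - \frac{\left(221 - 10\right) + 34799}{2879 - 27151} = - \frac{\left(221 - 10\right) + 34799}{-24272} = - \frac{\left(211 + 34799\right) \left(-1\right)}{24272} = - \frac{35010 \left(-1\right)}{24272} = \left(-1\right) \left(- \frac{17505}{12136}\right) = \frac{17505}{12136}$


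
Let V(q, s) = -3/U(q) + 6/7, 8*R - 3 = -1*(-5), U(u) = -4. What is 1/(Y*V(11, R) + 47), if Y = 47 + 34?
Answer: 28/4961 ≈ 0.0056440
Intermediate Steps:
R = 1 (R = 3/8 + (-1*(-5))/8 = 3/8 + (⅛)*5 = 3/8 + 5/8 = 1)
V(q, s) = 45/28 (V(q, s) = -3/(-4) + 6/7 = -3*(-¼) + 6*(⅐) = ¾ + 6/7 = 45/28)
Y = 81
1/(Y*V(11, R) + 47) = 1/(81*(45/28) + 47) = 1/(3645/28 + 47) = 1/(4961/28) = 28/4961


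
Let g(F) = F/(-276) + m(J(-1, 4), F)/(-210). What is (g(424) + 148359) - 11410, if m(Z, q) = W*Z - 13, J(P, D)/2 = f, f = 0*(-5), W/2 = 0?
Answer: 661456549/4830 ≈ 1.3695e+5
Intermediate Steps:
W = 0 (W = 2*0 = 0)
f = 0
J(P, D) = 0 (J(P, D) = 2*0 = 0)
m(Z, q) = -13 (m(Z, q) = 0*Z - 13 = 0 - 13 = -13)
g(F) = 13/210 - F/276 (g(F) = F/(-276) - 13/(-210) = F*(-1/276) - 13*(-1/210) = -F/276 + 13/210 = 13/210 - F/276)
(g(424) + 148359) - 11410 = ((13/210 - 1/276*424) + 148359) - 11410 = ((13/210 - 106/69) + 148359) - 11410 = (-7121/4830 + 148359) - 11410 = 716566849/4830 - 11410 = 661456549/4830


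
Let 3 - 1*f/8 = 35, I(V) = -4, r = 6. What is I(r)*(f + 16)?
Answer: 960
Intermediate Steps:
f = -256 (f = 24 - 8*35 = 24 - 280 = -256)
I(r)*(f + 16) = -4*(-256 + 16) = -4*(-240) = 960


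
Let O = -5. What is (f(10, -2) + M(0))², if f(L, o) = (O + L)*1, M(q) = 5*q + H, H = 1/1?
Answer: 36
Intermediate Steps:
H = 1
M(q) = 1 + 5*q (M(q) = 5*q + 1 = 1 + 5*q)
f(L, o) = -5 + L (f(L, o) = (-5 + L)*1 = -5 + L)
(f(10, -2) + M(0))² = ((-5 + 10) + (1 + 5*0))² = (5 + (1 + 0))² = (5 + 1)² = 6² = 36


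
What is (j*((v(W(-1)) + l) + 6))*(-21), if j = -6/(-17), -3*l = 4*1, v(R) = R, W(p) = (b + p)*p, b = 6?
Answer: 42/17 ≈ 2.4706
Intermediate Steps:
W(p) = p*(6 + p) (W(p) = (6 + p)*p = p*(6 + p))
l = -4/3 ≈ -1.3333
j = 6/17 (j = -6*(-1/17) = 6/17 ≈ 0.35294)
(j*((v(W(-1)) + l) + 6))*(-21) = (6*((-(6 - 1) - 4/3) + 6)/17)*(-21) = (6*((-1*5 - 4/3) + 6)/17)*(-21) = (6*((-5 - 4/3) + 6)/17)*(-21) = (6*(-19/3 + 6)/17)*(-21) = ((6/17)*(-⅓))*(-21) = -2/17*(-21) = 42/17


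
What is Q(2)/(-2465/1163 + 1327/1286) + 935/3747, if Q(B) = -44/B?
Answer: 124810728427/6095203683 ≈ 20.477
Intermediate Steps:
Q(2)/(-2465/1163 + 1327/1286) + 935/3747 = (-44/2)/(-2465/1163 + 1327/1286) + 935/3747 = (-44*½)/(-2465*1/1163 + 1327*(1/1286)) + 935*(1/3747) = -22/(-2465/1163 + 1327/1286) + 935/3747 = -22/(-1626689/1495618) + 935/3747 = -22*(-1495618/1626689) + 935/3747 = 32903596/1626689 + 935/3747 = 124810728427/6095203683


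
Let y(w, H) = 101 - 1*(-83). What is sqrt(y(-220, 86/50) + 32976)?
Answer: 2*sqrt(8290) ≈ 182.10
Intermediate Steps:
y(w, H) = 184 (y(w, H) = 101 + 83 = 184)
sqrt(y(-220, 86/50) + 32976) = sqrt(184 + 32976) = sqrt(33160) = 2*sqrt(8290)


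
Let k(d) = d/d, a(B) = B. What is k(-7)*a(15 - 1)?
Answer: 14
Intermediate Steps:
k(d) = 1
k(-7)*a(15 - 1) = 1*(15 - 1) = 1*14 = 14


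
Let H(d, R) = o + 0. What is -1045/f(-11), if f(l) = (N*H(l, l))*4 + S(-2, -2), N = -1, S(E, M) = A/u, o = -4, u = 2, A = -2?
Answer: -209/3 ≈ -69.667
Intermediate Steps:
H(d, R) = -4 (H(d, R) = -4 + 0 = -4)
S(E, M) = -1 (S(E, M) = -2/2 = -2*½ = -1)
f(l) = 15 (f(l) = -1*(-4)*4 - 1 = 4*4 - 1 = 16 - 1 = 15)
-1045/f(-11) = -1045/15 = -1045*1/15 = -209/3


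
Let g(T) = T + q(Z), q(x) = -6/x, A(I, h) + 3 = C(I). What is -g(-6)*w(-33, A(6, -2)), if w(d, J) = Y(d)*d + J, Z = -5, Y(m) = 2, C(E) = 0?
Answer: -1656/5 ≈ -331.20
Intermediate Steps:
A(I, h) = -3 (A(I, h) = -3 + 0 = -3)
w(d, J) = J + 2*d (w(d, J) = 2*d + J = J + 2*d)
g(T) = 6/5 + T (g(T) = T - 6/(-5) = T - 6*(-1/5) = T + 6/5 = 6/5 + T)
-g(-6)*w(-33, A(6, -2)) = -(6/5 - 6)*(-3 + 2*(-33)) = -(-24)*(-3 - 66)/5 = -(-24)*(-69)/5 = -1*1656/5 = -1656/5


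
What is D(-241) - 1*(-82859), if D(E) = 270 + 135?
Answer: 83264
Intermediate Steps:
D(E) = 405
D(-241) - 1*(-82859) = 405 - 1*(-82859) = 405 + 82859 = 83264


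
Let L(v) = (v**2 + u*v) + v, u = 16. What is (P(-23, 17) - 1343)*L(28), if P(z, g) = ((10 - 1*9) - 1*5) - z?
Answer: -1668240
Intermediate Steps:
L(v) = v**2 + 17*v (L(v) = (v**2 + 16*v) + v = v**2 + 17*v)
P(z, g) = -4 - z (P(z, g) = ((10 - 9) - 5) - z = (1 - 5) - z = -4 - z)
(P(-23, 17) - 1343)*L(28) = ((-4 - 1*(-23)) - 1343)*(28*(17 + 28)) = ((-4 + 23) - 1343)*(28*45) = (19 - 1343)*1260 = -1324*1260 = -1668240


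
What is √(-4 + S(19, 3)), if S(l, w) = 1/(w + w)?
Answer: I*√138/6 ≈ 1.9579*I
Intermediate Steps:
S(l, w) = 1/(2*w)
√(-4 + S(19, 3)) = √(-4 + (½)/3) = √(-4 + (½)*(⅓)) = √(-4 + ⅙) = √(-23/6) = I*√138/6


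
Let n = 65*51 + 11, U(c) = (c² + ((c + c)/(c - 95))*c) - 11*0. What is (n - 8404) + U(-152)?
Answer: 231906/13 ≈ 17839.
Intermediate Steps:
U(c) = c² + 2*c²/(-95 + c) (U(c) = (c² + ((2*c)/(-95 + c))*c) + 0 = (c² + (2*c/(-95 + c))*c) + 0 = (c² + 2*c²/(-95 + c)) + 0 = c² + 2*c²/(-95 + c))
n = 3326 (n = 3315 + 11 = 3326)
(n - 8404) + U(-152) = (3326 - 8404) + (-152)²*(-93 - 152)/(-95 - 152) = -5078 + 23104*(-245)/(-247) = -5078 + 23104*(-1/247)*(-245) = -5078 + 297920/13 = 231906/13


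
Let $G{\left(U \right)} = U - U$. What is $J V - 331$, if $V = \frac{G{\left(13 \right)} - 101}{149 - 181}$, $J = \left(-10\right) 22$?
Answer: $- \frac{8203}{8} \approx -1025.4$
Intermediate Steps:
$J = -220$
$G{\left(U \right)} = 0$
$V = \frac{101}{32}$ ($V = \frac{0 - 101}{149 - 181} = - \frac{101}{-32} = \left(-101\right) \left(- \frac{1}{32}\right) = \frac{101}{32} \approx 3.1563$)
$J V - 331 = \left(-220\right) \frac{101}{32} - 331 = - \frac{5555}{8} - 331 = - \frac{8203}{8}$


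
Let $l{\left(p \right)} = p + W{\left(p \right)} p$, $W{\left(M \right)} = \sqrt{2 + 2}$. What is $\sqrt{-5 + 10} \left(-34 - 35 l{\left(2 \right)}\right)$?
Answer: $- 244 \sqrt{5} \approx -545.6$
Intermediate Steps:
$W{\left(M \right)} = 2$ ($W{\left(M \right)} = \sqrt{4} = 2$)
$l{\left(p \right)} = 3 p$ ($l{\left(p \right)} = p + 2 p = 3 p$)
$\sqrt{-5 + 10} \left(-34 - 35 l{\left(2 \right)}\right) = \sqrt{-5 + 10} \left(-34 - 35 \cdot 3 \cdot 2\right) = \sqrt{5} \left(-34 - 210\right) = \sqrt{5} \left(-244\right) = - 244 \sqrt{5}$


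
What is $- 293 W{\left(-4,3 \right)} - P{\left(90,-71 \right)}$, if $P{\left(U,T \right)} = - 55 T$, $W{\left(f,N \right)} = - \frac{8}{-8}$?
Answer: $-4198$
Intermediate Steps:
$W{\left(f,N \right)} = 1$ ($W{\left(f,N \right)} = \left(-8\right) \left(- \frac{1}{8}\right) = 1$)
$- 293 W{\left(-4,3 \right)} - P{\left(90,-71 \right)} = \left(-293\right) 1 - \left(-55\right) \left(-71\right) = -293 - 3905 = -4198$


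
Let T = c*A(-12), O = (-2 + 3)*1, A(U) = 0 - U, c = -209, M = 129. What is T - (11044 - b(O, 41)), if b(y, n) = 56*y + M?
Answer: -13367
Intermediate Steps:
A(U) = -U
O = 1 (O = 1*1 = 1)
T = -2508 (T = -(-209)*(-12) = -209*12 = -2508)
b(y, n) = 129 + 56*y (b(y, n) = 56*y + 129 = 129 + 56*y)
T - (11044 - b(O, 41)) = -2508 - (11044 - (129 + 56*1)) = -2508 - (11044 - (129 + 56)) = -2508 - (11044 - 1*185) = -2508 - (11044 - 185) = -2508 - 1*10859 = -2508 - 10859 = -13367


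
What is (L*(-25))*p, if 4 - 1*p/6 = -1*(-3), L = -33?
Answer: 4950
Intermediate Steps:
p = 6 (p = 24 - (-6)*(-3) = 24 - 6*3 = 24 - 18 = 6)
(L*(-25))*p = -33*(-25)*6 = 825*6 = 4950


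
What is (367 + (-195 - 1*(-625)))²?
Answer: 635209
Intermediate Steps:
(367 + (-195 - 1*(-625)))² = (367 + (-195 + 625))² = (367 + 430)² = 797² = 635209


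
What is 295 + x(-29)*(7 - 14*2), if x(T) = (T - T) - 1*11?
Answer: 526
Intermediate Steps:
x(T) = -11 (x(T) = 0 - 11 = -11)
295 + x(-29)*(7 - 14*2) = 295 - 11*(7 - 14*2) = 295 - 11*(7 - 28) = 295 - 11*(-21) = 295 + 231 = 526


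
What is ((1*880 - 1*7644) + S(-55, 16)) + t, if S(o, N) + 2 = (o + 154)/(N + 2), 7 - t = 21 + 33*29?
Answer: -15463/2 ≈ -7731.5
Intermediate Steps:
t = -971 (t = 7 - (21 + 33*29) = 7 - (21 + 957) = 7 - 1*978 = 7 - 978 = -971)
S(o, N) = -2 + (154 + o)/(2 + N) (S(o, N) = -2 + (o + 154)/(N + 2) = -2 + (154 + o)/(2 + N))
((1*880 - 1*7644) + S(-55, 16)) + t = ((1*880 - 1*7644) + (150 - 55 - 2*16)/(2 + 16)) - 971 = ((880 - 7644) + (150 - 55 - 32)/18) - 971 = (-6764 + (1/18)*63) - 971 = (-6764 + 7/2) - 971 = -13521/2 - 971 = -15463/2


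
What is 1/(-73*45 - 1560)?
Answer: -1/4845 ≈ -0.00020640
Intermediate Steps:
1/(-73*45 - 1560) = 1/(-3285 - 1560) = 1/(-4845) = -1/4845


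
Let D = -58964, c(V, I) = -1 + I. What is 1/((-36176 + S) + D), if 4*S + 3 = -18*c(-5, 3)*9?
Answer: -4/380887 ≈ -1.0502e-5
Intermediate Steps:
S = -327/4 (S = -¾ + (-18*(-1 + 3)*9)/4 = -¾ + (-18*2*9)/4 = -¾ + (-36*9)/4 = -¾ + (¼)*(-324) = -¾ - 81 = -327/4 ≈ -81.750)
1/((-36176 + S) + D) = 1/((-36176 - 327/4) - 58964) = 1/(-145031/4 - 58964) = 1/(-380887/4) = -4/380887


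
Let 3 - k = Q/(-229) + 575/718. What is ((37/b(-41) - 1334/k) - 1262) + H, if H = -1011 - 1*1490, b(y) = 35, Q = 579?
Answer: -110024111264/27205955 ≈ -4044.1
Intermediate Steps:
k = 777313/164422 (k = 3 - (579/(-229) + 575/718) = 3 - (579*(-1/229) + 575*(1/718)) = 3 - (-579/229 + 575/718) = 3 - 1*(-284047/164422) = 3 + 284047/164422 = 777313/164422 ≈ 4.7275)
H = -2501 (H = -1011 - 1490 = -2501)
((37/b(-41) - 1334/k) - 1262) + H = ((37/35 - 1334/777313/164422) - 1262) - 2501 = ((37*(1/35) - 1334*164422/777313) - 1262) - 2501 = ((37/35 - 219338948/777313) - 1262) - 2501 = (-7648102599/27205955 - 1262) - 2501 = -41982017809/27205955 - 2501 = -110024111264/27205955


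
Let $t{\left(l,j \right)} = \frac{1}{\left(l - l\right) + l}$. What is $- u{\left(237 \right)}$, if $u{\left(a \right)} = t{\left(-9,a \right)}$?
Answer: $\frac{1}{9} \approx 0.11111$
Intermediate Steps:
$t{\left(l,j \right)} = \frac{1}{l}$ ($t{\left(l,j \right)} = \frac{1}{0 + l} = \frac{1}{l}$)
$u{\left(a \right)} = - \frac{1}{9}$ ($u{\left(a \right)} = \frac{1}{-9} = - \frac{1}{9}$)
$- u{\left(237 \right)} = \left(-1\right) \left(- \frac{1}{9}\right) = \frac{1}{9}$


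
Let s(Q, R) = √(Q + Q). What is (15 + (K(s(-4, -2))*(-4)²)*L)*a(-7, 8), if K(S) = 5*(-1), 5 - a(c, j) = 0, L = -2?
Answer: 875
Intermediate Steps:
s(Q, R) = √2*√Q (s(Q, R) = √(2*Q) = √2*√Q)
a(c, j) = 5 (a(c, j) = 5 - 1*0 = 5 + 0 = 5)
K(S) = -5
(15 + (K(s(-4, -2))*(-4)²)*L)*a(-7, 8) = (15 - 5*(-4)²*(-2))*5 = (15 - 5*16*(-2))*5 = (15 - 80*(-2))*5 = (15 + 160)*5 = 175*5 = 875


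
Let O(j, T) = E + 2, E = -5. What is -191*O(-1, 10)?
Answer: 573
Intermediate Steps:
O(j, T) = -3 (O(j, T) = -5 + 2 = -3)
-191*O(-1, 10) = -191*(-3) = 573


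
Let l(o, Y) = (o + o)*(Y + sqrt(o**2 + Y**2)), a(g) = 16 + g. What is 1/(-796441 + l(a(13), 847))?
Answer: -149463/111212703245 - 754*sqrt(170)/111212703245 ≈ -1.4323e-6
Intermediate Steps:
l(o, Y) = 2*o*(Y + sqrt(Y**2 + o**2)) (l(o, Y) = (2*o)*(Y + sqrt(Y**2 + o**2)) = 2*o*(Y + sqrt(Y**2 + o**2)))
1/(-796441 + l(a(13), 847)) = 1/(-796441 + 2*(16 + 13)*(847 + sqrt(847**2 + (16 + 13)**2))) = 1/(-796441 + 2*29*(847 + sqrt(717409 + 29**2))) = 1/(-796441 + 2*29*(847 + sqrt(717409 + 841))) = 1/(-796441 + 2*29*(847 + sqrt(718250))) = 1/(-796441 + 2*29*(847 + 65*sqrt(170))) = 1/(-796441 + (49126 + 3770*sqrt(170))) = 1/(-747315 + 3770*sqrt(170))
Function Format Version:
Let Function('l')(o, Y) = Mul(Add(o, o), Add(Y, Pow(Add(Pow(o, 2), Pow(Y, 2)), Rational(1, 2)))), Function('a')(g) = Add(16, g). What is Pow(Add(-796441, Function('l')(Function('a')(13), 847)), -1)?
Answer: Add(Rational(-149463, 111212703245), Mul(Rational(-754, 111212703245), Pow(170, Rational(1, 2)))) ≈ -1.4323e-6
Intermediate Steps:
Function('l')(o, Y) = Mul(2, o, Add(Y, Pow(Add(Pow(Y, 2), Pow(o, 2)), Rational(1, 2)))) (Function('l')(o, Y) = Mul(Mul(2, o), Add(Y, Pow(Add(Pow(Y, 2), Pow(o, 2)), Rational(1, 2)))) = Mul(2, o, Add(Y, Pow(Add(Pow(Y, 2), Pow(o, 2)), Rational(1, 2)))))
Pow(Add(-796441, Function('l')(Function('a')(13), 847)), -1) = Pow(Add(-796441, Mul(2, Add(16, 13), Add(847, Pow(Add(Pow(847, 2), Pow(Add(16, 13), 2)), Rational(1, 2))))), -1) = Pow(Add(-796441, Mul(2, 29, Add(847, Pow(Add(717409, Pow(29, 2)), Rational(1, 2))))), -1) = Pow(Add(-796441, Mul(2, 29, Add(847, Pow(Add(717409, 841), Rational(1, 2))))), -1) = Pow(Add(-796441, Mul(2, 29, Add(847, Pow(718250, Rational(1, 2))))), -1) = Pow(Add(-796441, Mul(2, 29, Add(847, Mul(65, Pow(170, Rational(1, 2)))))), -1) = Pow(Add(-796441, Add(49126, Mul(3770, Pow(170, Rational(1, 2))))), -1) = Pow(Add(-747315, Mul(3770, Pow(170, Rational(1, 2)))), -1)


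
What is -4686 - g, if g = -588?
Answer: -4098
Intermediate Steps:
-4686 - g = -4686 - 1*(-588) = -4686 + 588 = -4098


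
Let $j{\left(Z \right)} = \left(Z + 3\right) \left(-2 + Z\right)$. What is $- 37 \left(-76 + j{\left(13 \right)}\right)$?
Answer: $-3700$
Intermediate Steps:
$j{\left(Z \right)} = \left(-2 + Z\right) \left(3 + Z\right)$ ($j{\left(Z \right)} = \left(3 + Z\right) \left(-2 + Z\right) = \left(-2 + Z\right) \left(3 + Z\right)$)
$- 37 \left(-76 + j{\left(13 \right)}\right) = - 37 \left(-76 + \left(-6 + 13 + 13^{2}\right)\right) = - 37 \left(-76 + \left(-6 + 13 + 169\right)\right) = - 37 \left(-76 + 176\right) = \left(-37\right) 100 = -3700$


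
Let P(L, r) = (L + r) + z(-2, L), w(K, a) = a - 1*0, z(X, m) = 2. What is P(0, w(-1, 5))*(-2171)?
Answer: -15197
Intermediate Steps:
w(K, a) = a (w(K, a) = a + 0 = a)
P(L, r) = 2 + L + r (P(L, r) = (L + r) + 2 = 2 + L + r)
P(0, w(-1, 5))*(-2171) = (2 + 0 + 5)*(-2171) = 7*(-2171) = -15197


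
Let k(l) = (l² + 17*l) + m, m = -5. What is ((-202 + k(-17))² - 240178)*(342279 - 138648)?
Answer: -40182301599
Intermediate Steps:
k(l) = -5 + l² + 17*l (k(l) = (l² + 17*l) - 5 = -5 + l² + 17*l)
((-202 + k(-17))² - 240178)*(342279 - 138648) = ((-202 + (-5 + (-17)² + 17*(-17)))² - 240178)*(342279 - 138648) = ((-202 + (-5 + 289 - 289))² - 240178)*203631 = ((-202 - 5)² - 240178)*203631 = ((-207)² - 240178)*203631 = (42849 - 240178)*203631 = -197329*203631 = -40182301599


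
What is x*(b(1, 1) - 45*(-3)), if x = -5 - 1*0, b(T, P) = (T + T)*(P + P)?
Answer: -695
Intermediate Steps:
b(T, P) = 4*P*T (b(T, P) = (2*T)*(2*P) = 4*P*T)
x = -5 (x = -5 + 0 = -5)
x*(b(1, 1) - 45*(-3)) = -5*(4*1*1 - 45*(-3)) = -5*(4 - 9*(-15)) = -5*(4 + 135) = -5*139 = -695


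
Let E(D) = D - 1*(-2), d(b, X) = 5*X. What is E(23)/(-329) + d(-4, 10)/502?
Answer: 1950/82579 ≈ 0.023614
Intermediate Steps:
E(D) = 2 + D (E(D) = D + 2 = 2 + D)
E(23)/(-329) + d(-4, 10)/502 = (2 + 23)/(-329) + (5*10)/502 = 25*(-1/329) + 50*(1/502) = -25/329 + 25/251 = 1950/82579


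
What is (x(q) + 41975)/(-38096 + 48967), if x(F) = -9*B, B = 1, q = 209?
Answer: 41966/10871 ≈ 3.8604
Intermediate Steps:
x(F) = -9 (x(F) = -9*1 = -9)
(x(q) + 41975)/(-38096 + 48967) = (-9 + 41975)/(-38096 + 48967) = 41966/10871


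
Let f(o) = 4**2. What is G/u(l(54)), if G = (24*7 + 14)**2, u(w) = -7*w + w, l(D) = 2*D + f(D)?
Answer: -8281/186 ≈ -44.521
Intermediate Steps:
f(o) = 16
l(D) = 16 + 2*D (l(D) = 2*D + 16 = 16 + 2*D)
u(w) = -6*w
G = 33124 (G = (168 + 14)**2 = 182**2 = 33124)
G/u(l(54)) = 33124/((-6*(16 + 2*54))) = 33124/((-6*(16 + 108))) = 33124/((-6*124)) = 33124/(-744) = 33124*(-1/744) = -8281/186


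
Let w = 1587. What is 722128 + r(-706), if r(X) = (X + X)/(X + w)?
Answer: 636193356/881 ≈ 7.2213e+5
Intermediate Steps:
r(X) = 2*X/(1587 + X) (r(X) = (X + X)/(X + 1587) = (2*X)/(1587 + X) = 2*X/(1587 + X))
722128 + r(-706) = 722128 + 2*(-706)/(1587 - 706) = 722128 + 2*(-706)/881 = 722128 + 2*(-706)*(1/881) = 722128 - 1412/881 = 636193356/881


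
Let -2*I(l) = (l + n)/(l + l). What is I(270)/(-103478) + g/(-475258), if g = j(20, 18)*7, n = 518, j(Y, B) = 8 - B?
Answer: 146382859/948447269820 ≈ 0.00015434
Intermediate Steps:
I(l) = -(518 + l)/(4*l) (I(l) = -(l + 518)/(2*(l + l)) = -(518 + l)/(2*(2*l)) = -(518 + l)*1/(2*l)/2 = -(518 + l)/(4*l))
g = -70 (g = (8 - 1*18)*7 = (8 - 18)*7 = -10*7 = -70)
I(270)/(-103478) + g/(-475258) = ((¼)*(-518 - 1*270)/270)/(-103478) - 70/(-475258) = ((¼)*(1/270)*(-518 - 270))*(-1/103478) - 70*(-1/475258) = ((¼)*(1/270)*(-788))*(-1/103478) + 5/33947 = -197/270*(-1/103478) + 5/33947 = 197/27939060 + 5/33947 = 146382859/948447269820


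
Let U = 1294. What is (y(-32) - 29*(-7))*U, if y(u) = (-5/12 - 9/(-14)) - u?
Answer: 12784073/42 ≈ 3.0438e+5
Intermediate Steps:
y(u) = 19/84 - u (y(u) = (-5*1/12 - 9*(-1/14)) - u = (-5/12 + 9/14) - u = 19/84 - u)
(y(-32) - 29*(-7))*U = ((19/84 - 1*(-32)) - 29*(-7))*1294 = ((19/84 + 32) + 203)*1294 = (2707/84 + 203)*1294 = (19759/84)*1294 = 12784073/42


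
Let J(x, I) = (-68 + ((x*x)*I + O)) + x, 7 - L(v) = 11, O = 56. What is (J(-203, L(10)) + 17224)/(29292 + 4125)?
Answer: -147827/33417 ≈ -4.4237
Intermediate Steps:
L(v) = -4 (L(v) = 7 - 1*11 = 7 - 11 = -4)
J(x, I) = -12 + x + I*x**2 (J(x, I) = (-68 + ((x*x)*I + 56)) + x = (-68 + (x**2*I + 56)) + x = (-68 + (I*x**2 + 56)) + x = (-68 + (56 + I*x**2)) + x = (-12 + I*x**2) + x = -12 + x + I*x**2)
(J(-203, L(10)) + 17224)/(29292 + 4125) = ((-12 - 203 - 4*(-203)**2) + 17224)/(29292 + 4125) = ((-12 - 203 - 4*41209) + 17224)/33417 = ((-12 - 203 - 164836) + 17224)*(1/33417) = (-165051 + 17224)*(1/33417) = -147827*1/33417 = -147827/33417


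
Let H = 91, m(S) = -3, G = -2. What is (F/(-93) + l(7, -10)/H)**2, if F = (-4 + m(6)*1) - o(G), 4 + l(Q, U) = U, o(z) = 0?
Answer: 9025/1461681 ≈ 0.0061744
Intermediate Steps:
l(Q, U) = -4 + U
F = -7 (F = (-4 - 3*1) - 1*0 = (-4 - 3) + 0 = -7 + 0 = -7)
(F/(-93) + l(7, -10)/H)**2 = (-7/(-93) + (-4 - 10)/91)**2 = (-7*(-1/93) - 14*1/91)**2 = (7/93 - 2/13)**2 = (-95/1209)**2 = 9025/1461681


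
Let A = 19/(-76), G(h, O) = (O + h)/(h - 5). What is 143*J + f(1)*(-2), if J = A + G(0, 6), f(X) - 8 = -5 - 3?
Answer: -4147/20 ≈ -207.35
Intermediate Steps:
f(X) = 0 (f(X) = 8 + (-5 - 3) = 8 - 8 = 0)
G(h, O) = (O + h)/(-5 + h)
A = -1/4 (A = 19*(-1/76) = -1/4 ≈ -0.25000)
J = -29/20 (J = -1/4 + (6 + 0)/(-5 + 0) = -1/4 + 6/(-5) = -1/4 - 1/5*6 = -1/4 - 6/5 = -29/20 ≈ -1.4500)
143*J + f(1)*(-2) = 143*(-29/20) + 0*(-2) = -4147/20 + 0 = -4147/20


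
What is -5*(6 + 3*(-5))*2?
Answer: 90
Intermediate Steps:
-5*(6 + 3*(-5))*2 = -5*(6 - 15)*2 = -5*(-9)*2 = 45*2 = 90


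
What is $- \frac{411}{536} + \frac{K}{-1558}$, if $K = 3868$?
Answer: $- \frac{1356793}{417544} \approx -3.2495$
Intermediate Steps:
$- \frac{411}{536} + \frac{K}{-1558} = - \frac{411}{536} + \frac{3868}{-1558} = \left(-411\right) \frac{1}{536} + 3868 \left(- \frac{1}{1558}\right) = - \frac{411}{536} - \frac{1934}{779} = - \frac{1356793}{417544}$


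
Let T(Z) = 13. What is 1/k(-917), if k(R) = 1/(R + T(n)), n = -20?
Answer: -904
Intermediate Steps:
k(R) = 1/(13 + R) (k(R) = 1/(R + 13) = 1/(13 + R))
1/k(-917) = 1/(1/(13 - 917)) = 1/(1/(-904)) = 1/(-1/904) = -904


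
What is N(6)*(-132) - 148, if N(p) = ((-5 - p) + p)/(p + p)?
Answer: -93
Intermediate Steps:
N(p) = -5/(2*p) (N(p) = -5*1/(2*p) = -5/(2*p))
N(6)*(-132) - 148 = -5/2/6*(-132) - 148 = -5/2*1/6*(-132) - 148 = -5/12*(-132) - 148 = 55 - 148 = -93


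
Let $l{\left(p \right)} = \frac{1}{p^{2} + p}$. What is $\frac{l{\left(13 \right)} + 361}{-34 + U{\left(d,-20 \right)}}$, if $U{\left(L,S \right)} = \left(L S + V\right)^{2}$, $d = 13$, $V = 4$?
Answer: $\frac{21901}{3973788} \approx 0.0055114$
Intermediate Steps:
$l{\left(p \right)} = \frac{1}{p + p^{2}}$
$U{\left(L,S \right)} = \left(4 + L S\right)^{2}$ ($U{\left(L,S \right)} = \left(L S + 4\right)^{2} = \left(4 + L S\right)^{2}$)
$\frac{l{\left(13 \right)} + 361}{-34 + U{\left(d,-20 \right)}} = \frac{\frac{1}{13 \left(1 + 13\right)} + 361}{-34 + \left(4 + 13 \left(-20\right)\right)^{2}} = \frac{\frac{1}{13 \cdot 14} + 361}{-34 + \left(4 - 260\right)^{2}} = \frac{\frac{1}{13} \cdot \frac{1}{14} + 361}{-34 + \left(-256\right)^{2}} = \frac{\frac{1}{182} + 361}{-34 + 65536} = \frac{65703}{182 \cdot 65502} = \frac{65703}{182} \cdot \frac{1}{65502} = \frac{21901}{3973788}$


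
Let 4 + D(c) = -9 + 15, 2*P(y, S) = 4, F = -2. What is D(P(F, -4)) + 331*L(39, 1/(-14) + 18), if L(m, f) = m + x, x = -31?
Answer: 2650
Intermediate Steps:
P(y, S) = 2 (P(y, S) = (½)*4 = 2)
D(c) = 2 (D(c) = -4 + (-9 + 15) = -4 + 6 = 2)
L(m, f) = -31 + m (L(m, f) = m - 31 = -31 + m)
D(P(F, -4)) + 331*L(39, 1/(-14) + 18) = 2 + 331*(-31 + 39) = 2 + 331*8 = 2 + 2648 = 2650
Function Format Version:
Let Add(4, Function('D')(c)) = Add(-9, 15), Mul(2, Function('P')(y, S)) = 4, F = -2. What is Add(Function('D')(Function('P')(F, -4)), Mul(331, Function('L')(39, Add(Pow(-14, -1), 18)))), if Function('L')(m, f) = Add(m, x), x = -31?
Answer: 2650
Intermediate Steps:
Function('P')(y, S) = 2 (Function('P')(y, S) = Mul(Rational(1, 2), 4) = 2)
Function('D')(c) = 2 (Function('D')(c) = Add(-4, Add(-9, 15)) = Add(-4, 6) = 2)
Function('L')(m, f) = Add(-31, m) (Function('L')(m, f) = Add(m, -31) = Add(-31, m))
Add(Function('D')(Function('P')(F, -4)), Mul(331, Function('L')(39, Add(Pow(-14, -1), 18)))) = Add(2, Mul(331, Add(-31, 39))) = Add(2, Mul(331, 8)) = Add(2, 2648) = 2650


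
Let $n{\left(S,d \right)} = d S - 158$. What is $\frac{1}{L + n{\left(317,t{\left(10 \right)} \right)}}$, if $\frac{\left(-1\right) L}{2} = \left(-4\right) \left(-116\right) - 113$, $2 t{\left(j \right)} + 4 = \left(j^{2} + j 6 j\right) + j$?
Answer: $\frac{1}{111041} \approx 9.0057 \cdot 10^{-6}$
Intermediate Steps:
$t{\left(j \right)} = -2 + \frac{j}{2} + \frac{7 j^{2}}{2}$ ($t{\left(j \right)} = -2 + \frac{\left(j^{2} + j 6 j\right) + j}{2} = -2 + \frac{\left(j^{2} + 6 j j\right) + j}{2} = -2 + \frac{\left(j^{2} + 6 j^{2}\right) + j}{2} = -2 + \frac{7 j^{2} + j}{2} = -2 + \frac{j + 7 j^{2}}{2} = -2 + \left(\frac{j}{2} + \frac{7 j^{2}}{2}\right) = -2 + \frac{j}{2} + \frac{7 j^{2}}{2}$)
$L = -702$ ($L = - 2 \left(\left(-4\right) \left(-116\right) - 113\right) = - 2 \left(464 - 113\right) = \left(-2\right) 351 = -702$)
$n{\left(S,d \right)} = -158 + S d$ ($n{\left(S,d \right)} = S d - 158 = -158 + S d$)
$\frac{1}{L + n{\left(317,t{\left(10 \right)} \right)}} = \frac{1}{-702 - \left(158 - 317 \left(-2 + \frac{1}{2} \cdot 10 + \frac{7 \cdot 10^{2}}{2}\right)\right)} = \frac{1}{-702 - \left(158 - 317 \left(-2 + 5 + \frac{7}{2} \cdot 100\right)\right)} = \frac{1}{-702 - \left(158 - 317 \left(-2 + 5 + 350\right)\right)} = \frac{1}{-702 + \left(-158 + 317 \cdot 353\right)} = \frac{1}{-702 + \left(-158 + 111901\right)} = \frac{1}{-702 + 111743} = \frac{1}{111041}$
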